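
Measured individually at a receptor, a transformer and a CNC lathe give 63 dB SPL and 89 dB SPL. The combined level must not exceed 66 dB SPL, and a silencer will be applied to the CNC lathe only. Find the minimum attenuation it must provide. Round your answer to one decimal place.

26.0 dB

Fixed contribution from the other source: Σ 10^(L/10) = 10^(63/10) = 1.995e+06 (63.00 dB SPL).
The limit corresponds to 10^(66/10) = 3.981e+06; subtracting the fixed part leaves 1.986e+06 for the CNC lathe, i.e. 62.98 dB SPL.
So the CNC lathe must be reduced from 89 to 62.98 dB SPL: IL = 26.02 dB.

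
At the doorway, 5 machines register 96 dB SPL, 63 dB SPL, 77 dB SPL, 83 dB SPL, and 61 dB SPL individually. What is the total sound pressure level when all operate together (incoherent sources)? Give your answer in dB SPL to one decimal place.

For uncorrelated sources the intensities add, so convert each level to linear form, sum, and take 10·log₁₀ of the total.
Σ 10^(L/10) = 10^(96/10) + 10^(63/10) + 10^(77/10) + 10^(83/10) + 10^(61/10) = 4.234e+09.
L_total = 10·log₁₀(4.234e+09) = 96.27 dB SPL.

96.3 dB SPL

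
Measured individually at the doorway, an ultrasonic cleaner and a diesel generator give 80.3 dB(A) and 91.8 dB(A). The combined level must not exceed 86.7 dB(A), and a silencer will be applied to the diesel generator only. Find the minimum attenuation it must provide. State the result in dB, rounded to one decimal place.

6.2 dB

The untreated sources together contribute 10^(80.3/10) = 1.072e+08, i.e. 80.30 dB(A).
The limit corresponds to 10^(86.7/10) = 4.677e+08; subtracting the fixed part leaves 3.606e+08 for the diesel generator, i.e. 85.57 dB(A).
Required insertion loss = 91.8 − 85.57 = 6.23 dB.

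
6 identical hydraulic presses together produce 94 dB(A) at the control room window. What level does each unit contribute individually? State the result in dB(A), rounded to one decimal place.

86.2 dB(A)

Dividing the total intensity by 6 lowers the level by 10·log₁₀ 6 = 7.782 dB: L₁ = 94 − 7.782.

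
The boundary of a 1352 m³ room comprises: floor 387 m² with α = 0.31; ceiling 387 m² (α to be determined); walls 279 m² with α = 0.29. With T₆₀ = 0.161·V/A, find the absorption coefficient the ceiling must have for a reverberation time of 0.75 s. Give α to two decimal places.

0.23

From T₆₀ = 0.161·V/A, the target T₆₀ = 0.75 s needs A = 0.161·1352/0.75 = 290.23 m².
Absorption from the other surfaces = 387·0.31 + 279·0.29 = 200.88 m², so the ceiling must supply 89.35 m² over 387 m².
α = 89.35/387 = 0.231.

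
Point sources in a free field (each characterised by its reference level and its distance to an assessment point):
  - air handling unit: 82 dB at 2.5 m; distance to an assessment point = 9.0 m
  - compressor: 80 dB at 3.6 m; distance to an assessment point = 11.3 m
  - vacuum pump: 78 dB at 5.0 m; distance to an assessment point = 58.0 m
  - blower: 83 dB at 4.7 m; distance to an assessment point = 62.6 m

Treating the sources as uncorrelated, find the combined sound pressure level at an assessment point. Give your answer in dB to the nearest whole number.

74 dB

First find each source's level at the receiver (point-source: −20·log₁₀(r/r_ref)), then combine on an intensity basis.
air handling unit: 82 − 20·log₁₀(9.0/2.5) = 82 − 11.13 = 70.87 dB.
compressor: 80 − 20·log₁₀(11.3/3.6) = 80 − 9.94 = 70.06 dB.
vacuum pump: 78 − 20·log₁₀(58.0/5.0) = 78 − 21.29 = 56.71 dB.
blower: 83 − 20·log₁₀(62.6/4.7) = 83 − 22.49 = 60.51 dB.
Σ 10^(L/10) = 2.397e+07 → L_total = 10·log₁₀(2.397e+07) = 73.80 dB.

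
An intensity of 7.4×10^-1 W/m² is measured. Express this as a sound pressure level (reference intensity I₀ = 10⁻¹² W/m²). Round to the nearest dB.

L = 10·log₁₀(I/I₀) = 10·log₁₀(7.4×10^-1/10⁻¹²) = 10·log₁₀(7.4×10^11).
L = 10·(0.8692 + 11) = 118.69 dB.

119 dB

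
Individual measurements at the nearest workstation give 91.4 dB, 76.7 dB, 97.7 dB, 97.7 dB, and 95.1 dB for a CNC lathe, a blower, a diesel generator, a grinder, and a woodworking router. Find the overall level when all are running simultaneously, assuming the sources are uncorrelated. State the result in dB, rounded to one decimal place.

For uncorrelated sources the intensities add, so convert each level to linear form, sum, and take 10·log₁₀ of the total.
Σ 10^(L/10) = 10^(91.4/10) + 10^(76.7/10) + 10^(97.7/10) + 10^(97.7/10) + 10^(95.1/10) = 1.644e+10.
L_total = 10·log₁₀(1.644e+10) = 102.16 dB.

102.2 dB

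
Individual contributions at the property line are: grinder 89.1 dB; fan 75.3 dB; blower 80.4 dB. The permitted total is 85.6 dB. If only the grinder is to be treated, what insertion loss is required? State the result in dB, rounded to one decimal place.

5.7 dB

The untreated sources together contribute 10^(75.3/10) + 10^(80.4/10) = 1.435e+08, i.e. 81.57 dB.
The limit corresponds to 10^(85.6/10) = 3.631e+08; subtracting the fixed part leaves 2.195e+08 for the grinder, i.e. 83.42 dB.
Required insertion loss = 89.1 − 83.42 = 5.68 dB.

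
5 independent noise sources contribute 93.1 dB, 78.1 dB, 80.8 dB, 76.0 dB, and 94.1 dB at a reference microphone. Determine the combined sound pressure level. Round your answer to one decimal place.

Incoherent sources combine by intensity addition: L_total = 10·log₁₀(Σ 10^(L_i/10)).
Σ 10^(L/10) = 10^(93.1/10) + 10^(78.1/10) + 10^(80.8/10) + 10^(76.0/10) + 10^(94.1/10) = 4.837e+09.
L_total = 10·log₁₀(4.837e+09) = 96.85 dB.

96.8 dB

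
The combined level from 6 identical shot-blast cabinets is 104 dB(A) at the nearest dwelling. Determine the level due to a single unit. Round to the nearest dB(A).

6 equal contributions raise the level by 10·log₁₀ 6 = 7.782 dB, so each unit alone gives 104 − 7.782.

96 dB(A)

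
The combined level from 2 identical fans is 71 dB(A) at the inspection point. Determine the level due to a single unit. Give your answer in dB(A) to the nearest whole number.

68 dB(A)

For N identical incoherent sources L_total = L₁ + 10·log₁₀ N, so L₁ = 71 − 10·log₁₀(2) = 71 − 3.010.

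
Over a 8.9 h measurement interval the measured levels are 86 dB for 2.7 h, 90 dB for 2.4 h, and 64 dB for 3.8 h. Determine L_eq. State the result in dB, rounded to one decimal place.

The energy average is taken in the linear domain: L_eq = 10·log₁₀[(Σ tᵢ·10^(Lᵢ/10))/T], T = 8.9 h.
Σ tᵢ·10^(Lᵢ/10) = 2.7·10^(86/10) + 2.4·10^(90/10) + 3.8·10^(64/10) = 3.484e+09.
L_eq = 10·log₁₀(3.484e+09/8.9) = 85.93 dB.

85.9 dB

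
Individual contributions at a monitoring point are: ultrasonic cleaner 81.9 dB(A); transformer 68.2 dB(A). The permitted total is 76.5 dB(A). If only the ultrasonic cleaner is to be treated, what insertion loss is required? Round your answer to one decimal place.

6.1 dB

The untreated sources together contribute 10^(68.2/10) = 6.607e+06, i.e. 68.20 dB(A).
To meet 76.5 dB(A) overall, the treated ultrasonic cleaner may contribute at most 10^(76.5/10) − 6.607e+06 = 3.806e+07, i.e. 75.80 dB(A).
So the ultrasonic cleaner must be reduced from 81.9 to 75.80 dB(A): IL = 6.10 dB.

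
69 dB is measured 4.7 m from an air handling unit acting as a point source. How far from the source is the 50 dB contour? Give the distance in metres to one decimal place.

41.9 m

For a point source L₁ − L₂ = 20·log₁₀(r₂/r₁), so r₂ = r₁·10^((L₁−L₂)/20).
r₂ = 4.7·10^((69−50)/20) = 4.7·10^(19.0/20) = 41.89 m.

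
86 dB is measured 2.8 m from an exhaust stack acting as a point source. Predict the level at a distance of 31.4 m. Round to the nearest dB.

Spherical spreading from a point source gives a 20·log₁₀(r₂/r₁) drop.
L₂ = 86 − 20·log₁₀(31.4/2.8) = 86 − 20.995 = 65.00 dB.

65 dB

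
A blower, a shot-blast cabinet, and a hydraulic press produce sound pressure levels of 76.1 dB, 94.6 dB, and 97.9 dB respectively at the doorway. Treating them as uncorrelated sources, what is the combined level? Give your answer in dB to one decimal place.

For uncorrelated sources the intensities add, so convert each level to linear form, sum, and take 10·log₁₀ of the total.
Σ 10^(L/10) = 10^(76.1/10) + 10^(94.6/10) + 10^(97.9/10) = 9.091e+09.
L_total = 10·log₁₀(9.091e+09) = 99.59 dB.

99.6 dB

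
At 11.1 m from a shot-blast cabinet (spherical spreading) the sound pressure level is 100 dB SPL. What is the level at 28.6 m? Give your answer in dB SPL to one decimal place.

91.8 dB SPL

For a point source, L₂ = L₁ − 20·log₁₀(r₂/r₁).
L₂ = 100 − 20·log₁₀(28.6/11.1) = 100 − 8.221 = 91.78 dB SPL.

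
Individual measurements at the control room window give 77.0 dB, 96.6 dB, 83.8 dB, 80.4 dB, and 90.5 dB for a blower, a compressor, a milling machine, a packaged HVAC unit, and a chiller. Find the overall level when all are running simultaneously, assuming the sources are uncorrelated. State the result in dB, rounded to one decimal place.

97.8 dB

Incoherent sources combine by intensity addition: L_total = 10·log₁₀(Σ 10^(L_i/10)).
Σ 10^(L/10) = 10^(77.0/10) + 10^(96.6/10) + 10^(83.8/10) + 10^(80.4/10) + 10^(90.5/10) = 6.093e+09.
L_total = 10·log₁₀(6.093e+09) = 97.85 dB.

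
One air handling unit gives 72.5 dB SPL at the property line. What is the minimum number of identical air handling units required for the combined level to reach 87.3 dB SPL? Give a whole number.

31

Need L₁ + 10·log₁₀ N ≥ 87.3, i.e. log₁₀ N ≥ 1.48.
N ≥ 10^(14.8/10) = 30.200, so N = 31.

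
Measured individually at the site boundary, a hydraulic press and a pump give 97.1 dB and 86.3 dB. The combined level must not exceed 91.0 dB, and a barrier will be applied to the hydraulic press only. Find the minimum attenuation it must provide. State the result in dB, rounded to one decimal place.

Fixed contribution from the other source: Σ 10^(L/10) = 10^(86.3/10) = 4.266e+08 (86.30 dB).
To meet 91.0 dB overall, the treated hydraulic press may contribute at most 10^(91.0/10) − 4.266e+08 = 8.323e+08, i.e. 89.20 dB.
Required insertion loss = 97.1 − 89.20 = 7.90 dB.

7.9 dB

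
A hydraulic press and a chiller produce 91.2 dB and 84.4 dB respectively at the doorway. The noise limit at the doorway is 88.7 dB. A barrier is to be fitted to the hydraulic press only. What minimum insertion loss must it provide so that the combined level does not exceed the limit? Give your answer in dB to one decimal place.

4.5 dB

Fixed contribution from the other source: Σ 10^(L/10) = 10^(84.4/10) = 2.754e+08 (84.40 dB).
To meet 88.7 dB overall, the treated hydraulic press may contribute at most 10^(88.7/10) − 2.754e+08 = 4.659e+08, i.e. 86.68 dB.
So the hydraulic press must be reduced from 91.2 to 86.68 dB: IL = 4.52 dB.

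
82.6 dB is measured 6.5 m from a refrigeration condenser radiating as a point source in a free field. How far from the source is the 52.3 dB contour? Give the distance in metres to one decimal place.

For a point source L₁ − L₂ = 20·log₁₀(r₂/r₁), so r₂ = r₁·10^((L₁−L₂)/20).
r₂ = 6.5·10^((82.6−52.3)/20) = 6.5·10^(30.3/20) = 212.77 m.

212.8 m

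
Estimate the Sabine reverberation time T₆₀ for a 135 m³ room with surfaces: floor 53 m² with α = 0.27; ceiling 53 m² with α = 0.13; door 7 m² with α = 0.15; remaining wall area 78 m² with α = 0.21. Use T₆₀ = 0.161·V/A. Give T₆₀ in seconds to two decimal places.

Summing Sᵢαᵢ: 53·0.27 + 53·0.13 + 7·0.15 + 78·0.21 = 38.63 m².
T₆₀ = 0.161·V/A = 0.161·135/38.63 = 0.563 s.

0.56 s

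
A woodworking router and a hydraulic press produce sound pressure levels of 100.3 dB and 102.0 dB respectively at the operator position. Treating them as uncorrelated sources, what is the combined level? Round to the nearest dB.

For uncorrelated sources the intensities add, so convert each level to linear form, sum, and take 10·log₁₀ of the total.
Σ 10^(L/10) = 10^(100.3/10) + 10^(102.0/10) = 2.656e+10.
L_total = 10·log₁₀(2.656e+10) = 104.24 dB.

104 dB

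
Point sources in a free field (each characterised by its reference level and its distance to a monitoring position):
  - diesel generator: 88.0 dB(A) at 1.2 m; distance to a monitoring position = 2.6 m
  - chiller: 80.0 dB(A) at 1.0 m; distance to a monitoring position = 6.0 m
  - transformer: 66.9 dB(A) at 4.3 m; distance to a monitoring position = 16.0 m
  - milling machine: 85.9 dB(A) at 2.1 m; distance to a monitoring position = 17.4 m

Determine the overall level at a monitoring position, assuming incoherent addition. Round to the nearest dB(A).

First find each source's level at the receiver (point-source: −20·log₁₀(r/r_ref)), then combine on an intensity basis.
diesel generator: 88.0 − 20·log₁₀(2.6/1.2) = 88.0 − 6.72 = 81.28 dB(A).
chiller: 80.0 − 20·log₁₀(6.0/1.0) = 80.0 − 15.56 = 64.44 dB(A).
transformer: 66.9 − 20·log₁₀(16.0/4.3) = 66.9 − 11.41 = 55.49 dB(A).
milling machine: 85.9 − 20·log₁₀(17.4/2.1) = 85.9 − 18.37 = 67.53 dB(A).
Σ 10^(L/10) = 1.432e+08 → L_total = 10·log₁₀(1.432e+08) = 81.56 dB(A).

82 dB(A)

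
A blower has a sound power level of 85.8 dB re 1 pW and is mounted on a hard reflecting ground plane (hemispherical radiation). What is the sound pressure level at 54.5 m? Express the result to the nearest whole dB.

43 dB

Free-field hemispherical radiation: L_p = L_w − 10·log₁₀(2π·r²), r = 54.5 m.
2π·r² = 1.866e+04 m², 10·log₁₀ of that is 42.710 dB.
L_p = 85.8 − 42.710 = 43.09 dB.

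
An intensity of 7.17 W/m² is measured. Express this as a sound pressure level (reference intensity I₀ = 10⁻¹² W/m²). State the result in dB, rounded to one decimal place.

L = 10·log₁₀(I/I₀) = 10·log₁₀(7.17/10⁻¹²) = 10·log₁₀(7.17×10^12).
L = 10·(0.8555 + 12) = 128.56 dB.

128.6 dB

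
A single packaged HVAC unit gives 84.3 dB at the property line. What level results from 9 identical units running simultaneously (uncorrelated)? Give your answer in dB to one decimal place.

93.8 dB

With 9 equal, uncorrelated contributions the intensity is 9× that of one unit, giving a rise of 10·log₁₀ 9.
L_total = 84.3 + 10·log₁₀(9) = 84.3 + 9.542 = 93.84 dB.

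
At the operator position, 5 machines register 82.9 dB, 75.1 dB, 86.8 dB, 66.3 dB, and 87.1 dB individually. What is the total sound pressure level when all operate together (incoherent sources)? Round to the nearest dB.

91 dB

For uncorrelated sources the intensities add, so convert each level to linear form, sum, and take 10·log₁₀ of the total.
Σ 10^(L/10) = 10^(82.9/10) + 10^(75.1/10) + 10^(86.8/10) + 10^(66.3/10) + 10^(87.1/10) = 1.223e+09.
L_total = 10·log₁₀(1.223e+09) = 90.87 dB.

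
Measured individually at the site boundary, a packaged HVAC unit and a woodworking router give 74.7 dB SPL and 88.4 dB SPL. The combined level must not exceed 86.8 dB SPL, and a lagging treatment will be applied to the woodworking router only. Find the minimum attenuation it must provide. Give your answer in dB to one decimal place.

1.9 dB

The untreated sources together contribute 10^(74.7/10) = 2.951e+07, i.e. 74.70 dB SPL.
To meet 86.8 dB SPL overall, the treated woodworking router may contribute at most 10^(86.8/10) − 2.951e+07 = 4.491e+08, i.e. 86.52 dB SPL.
So the woodworking router must be reduced from 88.4 to 86.52 dB SPL: IL = 1.88 dB.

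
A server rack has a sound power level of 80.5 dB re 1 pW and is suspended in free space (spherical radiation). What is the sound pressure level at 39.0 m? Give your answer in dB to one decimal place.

Free-field spherical radiation: L_p = L_w − 10·log₁₀(4π·r²), r = 39.0 m.
4π·r² = 1.911e+04 m², 10·log₁₀ of that is 42.813 dB.
L_p = 80.5 − 42.813 = 37.69 dB.

37.7 dB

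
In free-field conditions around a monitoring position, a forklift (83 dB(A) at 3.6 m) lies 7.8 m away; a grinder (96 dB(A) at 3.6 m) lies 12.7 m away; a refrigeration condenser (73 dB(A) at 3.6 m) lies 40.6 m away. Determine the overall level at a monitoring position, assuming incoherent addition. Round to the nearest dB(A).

First find each source's level at the receiver (point-source: −20·log₁₀(r/r_ref)), then combine on an intensity basis.
forklift: 83 − 20·log₁₀(7.8/3.6) = 83 − 6.72 = 76.28 dB(A).
grinder: 96 − 20·log₁₀(12.7/3.6) = 96 − 10.95 = 85.05 dB(A).
refrigeration condenser: 73 − 20·log₁₀(40.6/3.6) = 73 − 21.04 = 51.96 dB(A).
Σ 10^(L/10) = 3.625e+08 → L_total = 10·log₁₀(3.625e+08) = 85.59 dB(A).

86 dB(A)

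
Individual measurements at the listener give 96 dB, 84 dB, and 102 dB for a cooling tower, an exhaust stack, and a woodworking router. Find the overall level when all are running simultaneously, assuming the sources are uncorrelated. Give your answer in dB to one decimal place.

103.0 dB

For uncorrelated sources the intensities add, so convert each level to linear form, sum, and take 10·log₁₀ of the total.
Σ 10^(L/10) = 10^(96/10) + 10^(84/10) + 10^(102/10) = 2.008e+10.
L_total = 10·log₁₀(2.008e+10) = 103.03 dB.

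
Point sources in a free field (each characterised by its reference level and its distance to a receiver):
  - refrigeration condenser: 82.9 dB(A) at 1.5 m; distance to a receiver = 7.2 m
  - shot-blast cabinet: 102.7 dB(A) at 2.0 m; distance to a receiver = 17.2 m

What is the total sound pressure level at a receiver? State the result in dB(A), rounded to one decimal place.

84.2 dB(A)

Apply inverse-square spreading to bring every level to the receiver, then sum 10^(L/10).
refrigeration condenser: 82.9 − 20·log₁₀(7.2/1.5) = 82.9 − 13.62 = 69.28 dB(A).
shot-blast cabinet: 102.7 − 20·log₁₀(17.2/2.0) = 102.7 − 18.69 = 84.01 dB(A).
Σ 10^(L/10) = 2.602e+08 → L_total = 10·log₁₀(2.602e+08) = 84.15 dB(A).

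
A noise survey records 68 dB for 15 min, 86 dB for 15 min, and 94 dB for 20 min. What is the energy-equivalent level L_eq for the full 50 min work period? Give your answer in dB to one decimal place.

90.5 dB

L_eq = 10·log₁₀[(1/T)·Σ tᵢ·10^(Lᵢ/10)] with T = 50 min.
Σ tᵢ·10^(Lᵢ/10) = 15·10^(68/10) + 15·10^(86/10) + 20·10^(94/10) = 5.630e+10.
L_eq = 10·log₁₀(5.630e+10/50) = 90.52 dB.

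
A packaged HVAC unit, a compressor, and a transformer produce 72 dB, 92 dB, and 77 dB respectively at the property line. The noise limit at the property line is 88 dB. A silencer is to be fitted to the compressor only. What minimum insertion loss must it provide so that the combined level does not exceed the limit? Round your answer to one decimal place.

Everything except the compressor sums to 10^(72/10) + 10^(77/10) = 6.597e+07 in linear terms, 78.19 dB.
To meet 88 dB overall, the treated compressor may contribute at most 10^(88/10) − 6.597e+07 = 5.650e+08, i.e. 87.52 dB.
Required insertion loss = 92 − 87.52 = 4.48 dB.

4.5 dB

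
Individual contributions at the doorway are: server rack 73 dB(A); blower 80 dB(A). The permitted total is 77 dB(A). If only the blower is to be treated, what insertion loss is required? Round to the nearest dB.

5 dB

Fixed contribution from the other source: Σ 10^(L/10) = 10^(73/10) = 1.995e+07 (73.00 dB(A)).
The limit corresponds to 10^(77/10) = 5.012e+07; subtracting the fixed part leaves 3.017e+07 for the blower, i.e. 74.80 dB(A).
Required insertion loss = 80 − 74.80 = 5.20 dB.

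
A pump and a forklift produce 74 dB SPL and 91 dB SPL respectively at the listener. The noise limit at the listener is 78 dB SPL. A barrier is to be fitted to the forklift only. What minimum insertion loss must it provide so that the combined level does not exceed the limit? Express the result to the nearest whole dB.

Fixed contribution from the other source: Σ 10^(L/10) = 10^(74/10) = 2.512e+07 (74.00 dB SPL).
The limit corresponds to 10^(78/10) = 6.310e+07; subtracting the fixed part leaves 3.798e+07 for the forklift, i.e. 75.80 dB SPL.
Required insertion loss = 91 − 75.80 = 15.20 dB.

15 dB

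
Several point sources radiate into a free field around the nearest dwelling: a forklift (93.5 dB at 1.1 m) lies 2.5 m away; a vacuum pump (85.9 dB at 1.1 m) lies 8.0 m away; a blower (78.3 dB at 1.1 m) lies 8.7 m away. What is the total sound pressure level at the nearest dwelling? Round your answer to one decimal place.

First find each source's level at the receiver (point-source: −20·log₁₀(r/r_ref)), then combine on an intensity basis.
forklift: 93.5 − 20·log₁₀(2.5/1.1) = 93.5 − 7.13 = 86.37 dB.
vacuum pump: 85.9 − 20·log₁₀(8.0/1.1) = 85.9 − 17.23 = 68.67 dB.
blower: 78.3 − 20·log₁₀(8.7/1.1) = 78.3 − 17.96 = 60.34 dB.
Σ 10^(L/10) = 4.419e+08 → L_total = 10·log₁₀(4.419e+08) = 86.45 dB.

86.5 dB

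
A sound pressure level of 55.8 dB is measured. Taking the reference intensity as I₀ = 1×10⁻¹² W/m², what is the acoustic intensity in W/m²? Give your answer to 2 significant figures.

3.8e-07 W/m²

I/I₀ = 10^(55.8/10) = 3.802e+05, so I = 3.802e+05 × 10⁻¹² W/m².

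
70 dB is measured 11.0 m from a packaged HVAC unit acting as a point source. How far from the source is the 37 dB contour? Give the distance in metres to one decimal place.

For a point source L₁ − L₂ = 20·log₁₀(r₂/r₁), so r₂ = r₁·10^((L₁−L₂)/20).
r₂ = 11.0·10^((70−37)/20) = 11.0·10^(33.0/20) = 491.35 m.

491.4 m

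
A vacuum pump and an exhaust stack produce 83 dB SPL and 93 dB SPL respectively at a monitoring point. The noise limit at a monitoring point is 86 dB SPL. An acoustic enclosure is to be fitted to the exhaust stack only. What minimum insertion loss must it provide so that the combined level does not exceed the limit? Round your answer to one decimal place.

Everything except the exhaust stack sums to 10^(83/10) = 1.995e+08 in linear terms, 83.00 dB SPL.
The limit corresponds to 10^(86/10) = 3.981e+08; subtracting the fixed part leaves 1.986e+08 for the exhaust stack, i.e. 82.98 dB SPL.
So the exhaust stack must be reduced from 93 to 82.98 dB SPL: IL = 10.02 dB.

10.0 dB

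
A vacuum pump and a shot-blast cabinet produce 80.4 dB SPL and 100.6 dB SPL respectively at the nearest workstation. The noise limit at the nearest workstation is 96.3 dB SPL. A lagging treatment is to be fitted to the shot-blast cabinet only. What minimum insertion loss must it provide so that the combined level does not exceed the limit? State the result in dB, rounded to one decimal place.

Fixed contribution from the other source: Σ 10^(L/10) = 10^(80.4/10) = 1.096e+08 (80.40 dB SPL).
To meet 96.3 dB SPL overall, the treated shot-blast cabinet may contribute at most 10^(96.3/10) − 1.096e+08 = 4.156e+09, i.e. 96.19 dB SPL.
Required insertion loss = 100.6 − 96.19 = 4.41 dB.

4.4 dB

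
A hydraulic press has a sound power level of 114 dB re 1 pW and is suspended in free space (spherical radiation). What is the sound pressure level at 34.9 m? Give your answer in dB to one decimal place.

72.2 dB

The power spreads over a sphere of area 4π·r², so L_p = L_w − 10·log₁₀(4π·r²).
4π·r² = 1.531e+04 m², 10·log₁₀ of that is 41.849 dB.
L_p = 114 − 41.849 = 72.15 dB.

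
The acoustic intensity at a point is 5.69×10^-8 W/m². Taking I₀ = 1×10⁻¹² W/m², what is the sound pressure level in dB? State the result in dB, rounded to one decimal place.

47.6 dB

L = 10·log₁₀(I/I₀) = 10·log₁₀(5.69×10^-8/10⁻¹²) = 10·log₁₀(5.69×10^4).
L = 10·(0.7551 + 4) = 47.55 dB.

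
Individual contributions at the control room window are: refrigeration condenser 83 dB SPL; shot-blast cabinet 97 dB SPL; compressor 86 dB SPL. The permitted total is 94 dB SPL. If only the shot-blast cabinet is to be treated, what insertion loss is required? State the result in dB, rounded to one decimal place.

4.2 dB

Fixed contribution from the other sources: Σ 10^(L/10) = 10^(83/10) + 10^(86/10) = 5.976e+08 (87.76 dB SPL).
To meet 94 dB SPL overall, the treated shot-blast cabinet may contribute at most 10^(94/10) − 5.976e+08 = 1.914e+09, i.e. 92.82 dB SPL.
Required insertion loss = 97 − 92.82 = 4.18 dB.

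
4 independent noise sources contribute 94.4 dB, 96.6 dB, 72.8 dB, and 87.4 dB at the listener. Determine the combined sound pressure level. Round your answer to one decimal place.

For uncorrelated sources the intensities add, so convert each level to linear form, sum, and take 10·log₁₀ of the total.
Σ 10^(L/10) = 10^(94.4/10) + 10^(96.6/10) + 10^(72.8/10) + 10^(87.4/10) = 7.894e+09.
L_total = 10·log₁₀(7.894e+09) = 98.97 dB.

99.0 dB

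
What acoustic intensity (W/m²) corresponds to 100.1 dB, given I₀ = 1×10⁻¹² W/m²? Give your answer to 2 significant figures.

I/I₀ = 10^(100.1/10) = 1.023e+10, so I = 1.023e+10 × 10⁻¹² W/m².

0.010 W/m²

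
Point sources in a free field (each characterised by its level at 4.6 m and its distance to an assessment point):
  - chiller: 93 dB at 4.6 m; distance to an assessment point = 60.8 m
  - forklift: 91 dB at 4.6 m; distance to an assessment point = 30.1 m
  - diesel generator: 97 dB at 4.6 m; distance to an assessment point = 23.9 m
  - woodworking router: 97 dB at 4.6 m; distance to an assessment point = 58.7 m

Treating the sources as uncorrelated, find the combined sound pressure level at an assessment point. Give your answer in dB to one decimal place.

84.1 dB

First find each source's level at the receiver (point-source: −20·log₁₀(r/r_ref)), then combine on an intensity basis.
chiller: 93 − 20·log₁₀(60.8/4.6) = 93 − 22.42 = 70.58 dB.
forklift: 91 − 20·log₁₀(30.1/4.6) = 91 − 16.32 = 74.68 dB.
diesel generator: 97 − 20·log₁₀(23.9/4.6) = 97 − 14.31 = 82.69 dB.
woodworking router: 97 − 20·log₁₀(58.7/4.6) = 97 − 22.12 = 74.88 dB.
Σ 10^(L/10) = 2.573e+08 → L_total = 10·log₁₀(2.573e+08) = 84.10 dB.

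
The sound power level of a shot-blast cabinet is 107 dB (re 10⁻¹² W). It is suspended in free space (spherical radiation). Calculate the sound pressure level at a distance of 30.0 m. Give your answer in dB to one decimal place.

The power spreads over a sphere of area 4π·r², so L_p = L_w − 10·log₁₀(4π·r²).
4π·r² = 1.131e+04 m², 10·log₁₀ of that is 40.535 dB.
L_p = 107 − 40.535 = 66.47 dB.

66.5 dB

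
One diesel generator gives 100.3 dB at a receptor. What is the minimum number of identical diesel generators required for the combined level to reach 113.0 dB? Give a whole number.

Need L₁ + 10·log₁₀ N ≥ 113.0, i.e. log₁₀ N ≥ 1.27.
N ≥ 10^(12.7/10) = 18.621, so N = 19.

19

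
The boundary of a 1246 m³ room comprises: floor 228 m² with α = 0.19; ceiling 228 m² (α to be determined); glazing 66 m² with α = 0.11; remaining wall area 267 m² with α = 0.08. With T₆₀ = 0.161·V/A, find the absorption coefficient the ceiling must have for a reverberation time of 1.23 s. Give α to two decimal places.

Required total absorption A = 0.161·1246/1.23 = 163.09 m².
Absorption from the other surfaces = 228·0.19 + 66·0.11 + 267·0.08 = 71.94 m², so the ceiling must supply 91.15 m² over 228 m².
α = 91.15/228 = 0.400.

0.40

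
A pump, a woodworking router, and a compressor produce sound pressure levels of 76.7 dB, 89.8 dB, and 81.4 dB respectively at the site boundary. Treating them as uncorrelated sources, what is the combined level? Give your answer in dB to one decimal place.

For uncorrelated sources the intensities add, so convert each level to linear form, sum, and take 10·log₁₀ of the total.
Σ 10^(L/10) = 10^(76.7/10) + 10^(89.8/10) + 10^(81.4/10) = 1.140e+09.
L_total = 10·log₁₀(1.140e+09) = 90.57 dB.

90.6 dB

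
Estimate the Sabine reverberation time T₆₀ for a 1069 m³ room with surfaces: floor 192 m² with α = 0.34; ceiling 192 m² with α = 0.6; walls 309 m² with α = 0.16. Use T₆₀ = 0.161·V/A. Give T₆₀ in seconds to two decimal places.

0.75 s

A = Σ Sᵢαᵢ = 192·0.34 + 192·0.6 + 309·0.16 = 229.92 m².
T₆₀ = 0.161 × 1069 / 229.92 = 0.749 s.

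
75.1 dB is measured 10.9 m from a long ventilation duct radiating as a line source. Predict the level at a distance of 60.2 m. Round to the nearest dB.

Cylindrical spreading from a line source gives a 10·log₁₀(r₂/r₁) drop.
L₂ = 75.1 − 10·log₁₀(60.2/10.9) = 75.1 − 7.422 = 67.68 dB.

68 dB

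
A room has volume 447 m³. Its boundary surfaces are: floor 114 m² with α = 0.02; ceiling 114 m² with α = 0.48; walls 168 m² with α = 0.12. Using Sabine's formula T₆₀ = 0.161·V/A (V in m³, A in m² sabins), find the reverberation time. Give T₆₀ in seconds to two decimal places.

0.93 s

Summing Sᵢαᵢ: 114·0.02 + 114·0.48 + 168·0.12 = 77.16 m².
T₆₀ = 0.161 × 447 / 77.16 = 0.933 s.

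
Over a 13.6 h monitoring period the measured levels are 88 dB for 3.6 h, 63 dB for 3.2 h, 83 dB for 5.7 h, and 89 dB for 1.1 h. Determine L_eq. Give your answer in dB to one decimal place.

85.0 dB

Weight each interval's intensity by its duration and average over T = 13.6 h:
Σ tᵢ·10^(Lᵢ/10) = 3.6·10^(88/10) + 3.2·10^(63/10) + 5.7·10^(83/10) + 1.1·10^(89/10) = 4.289e+09.
L_eq = 10·log₁₀(4.289e+09/13.6) = 84.99 dB.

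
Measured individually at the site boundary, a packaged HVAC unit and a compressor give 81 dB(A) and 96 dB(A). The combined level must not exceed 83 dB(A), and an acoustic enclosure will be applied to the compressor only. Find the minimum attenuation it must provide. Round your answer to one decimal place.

Fixed contribution from the other source: Σ 10^(L/10) = 10^(81/10) = 1.259e+08 (81.00 dB(A)).
To meet 83 dB(A) overall, the treated compressor may contribute at most 10^(83/10) − 1.259e+08 = 7.363e+07, i.e. 78.67 dB(A).
Required insertion loss = 96 − 78.67 = 17.33 dB.

17.3 dB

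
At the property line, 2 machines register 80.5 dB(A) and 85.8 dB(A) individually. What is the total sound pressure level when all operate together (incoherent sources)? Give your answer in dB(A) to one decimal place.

For uncorrelated sources the intensities add, so convert each level to linear form, sum, and take 10·log₁₀ of the total.
Σ 10^(L/10) = 10^(80.5/10) + 10^(85.8/10) = 4.924e+08.
L_total = 10·log₁₀(4.924e+08) = 86.92 dB(A).

86.9 dB(A)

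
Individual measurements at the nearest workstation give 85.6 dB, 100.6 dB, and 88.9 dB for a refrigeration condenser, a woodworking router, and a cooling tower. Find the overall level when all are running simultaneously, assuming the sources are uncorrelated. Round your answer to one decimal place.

For uncorrelated sources the intensities add, so convert each level to linear form, sum, and take 10·log₁₀ of the total.
Σ 10^(L/10) = 10^(85.6/10) + 10^(100.6/10) + 10^(88.9/10) = 1.262e+10.
L_total = 10·log₁₀(1.262e+10) = 101.01 dB.

101.0 dB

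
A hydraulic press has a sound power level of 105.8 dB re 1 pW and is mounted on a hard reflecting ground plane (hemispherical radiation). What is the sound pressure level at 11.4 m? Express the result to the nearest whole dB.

77 dB

Free-field hemispherical radiation: L_p = L_w − 10·log₁₀(2π·r²), r = 11.4 m.
2π·r² = 816.6 m², 10·log₁₀ of that is 29.120 dB.
L_p = 105.8 − 29.120 = 76.68 dB.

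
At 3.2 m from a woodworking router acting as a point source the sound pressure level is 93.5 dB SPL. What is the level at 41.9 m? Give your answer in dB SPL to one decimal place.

For a point source, L₂ = L₁ − 20·log₁₀(r₂/r₁).
L₂ = 93.5 − 20·log₁₀(41.9/3.2) = 93.5 − 22.341 = 71.16 dB SPL.

71.2 dB SPL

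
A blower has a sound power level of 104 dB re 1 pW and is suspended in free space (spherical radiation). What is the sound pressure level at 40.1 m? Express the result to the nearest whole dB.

Free-field spherical radiation: L_p = L_w − 10·log₁₀(4π·r²), r = 40.1 m.
4π·r² = 2.021e+04 m², 10·log₁₀ of that is 43.055 dB.
L_p = 104 − 43.055 = 60.95 dB.

61 dB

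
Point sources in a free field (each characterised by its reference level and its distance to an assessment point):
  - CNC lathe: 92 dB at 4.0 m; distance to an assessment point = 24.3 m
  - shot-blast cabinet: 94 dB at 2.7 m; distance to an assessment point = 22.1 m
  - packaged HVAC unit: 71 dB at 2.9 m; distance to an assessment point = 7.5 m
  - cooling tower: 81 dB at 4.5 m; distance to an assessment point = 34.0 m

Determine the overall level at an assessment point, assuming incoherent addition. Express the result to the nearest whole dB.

79 dB

Apply inverse-square spreading to bring every level to the receiver, then sum 10^(L/10).
CNC lathe: 92 − 20·log₁₀(24.3/4.0) = 92 − 15.67 = 76.33 dB.
shot-blast cabinet: 94 − 20·log₁₀(22.1/2.7) = 94 − 18.26 = 75.74 dB.
packaged HVAC unit: 71 − 20·log₁₀(7.5/2.9) = 71 − 8.25 = 62.75 dB.
cooling tower: 81 − 20·log₁₀(34.0/4.5) = 81 − 17.57 = 63.43 dB.
Σ 10^(L/10) = 8.452e+07 → L_total = 10·log₁₀(8.452e+07) = 79.27 dB.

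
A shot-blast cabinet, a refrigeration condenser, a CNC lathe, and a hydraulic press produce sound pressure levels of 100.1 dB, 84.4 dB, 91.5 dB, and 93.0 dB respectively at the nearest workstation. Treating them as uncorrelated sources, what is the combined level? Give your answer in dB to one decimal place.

101.4 dB

Incoherent sources combine by intensity addition: L_total = 10·log₁₀(Σ 10^(L_i/10)).
Σ 10^(L/10) = 10^(100.1/10) + 10^(84.4/10) + 10^(91.5/10) + 10^(93.0/10) = 1.392e+10.
L_total = 10·log₁₀(1.392e+10) = 101.44 dB.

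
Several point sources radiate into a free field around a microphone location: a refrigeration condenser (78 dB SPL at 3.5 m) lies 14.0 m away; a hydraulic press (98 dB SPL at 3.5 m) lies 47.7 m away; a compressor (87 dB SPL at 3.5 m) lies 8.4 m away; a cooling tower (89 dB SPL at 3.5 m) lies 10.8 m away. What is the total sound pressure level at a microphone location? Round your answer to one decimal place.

First find each source's level at the receiver (point-source: −20·log₁₀(r/r_ref)), then combine on an intensity basis.
refrigeration condenser: 78 − 20·log₁₀(14.0/3.5) = 78 − 12.04 = 65.96 dB SPL.
hydraulic press: 98 − 20·log₁₀(47.7/3.5) = 98 − 22.69 = 75.31 dB SPL.
compressor: 87 − 20·log₁₀(8.4/3.5) = 87 − 7.60 = 79.40 dB SPL.
cooling tower: 89 − 20·log₁₀(10.8/3.5) = 89 − 9.79 = 79.21 dB SPL.
Σ 10^(L/10) = 2.083e+08 → L_total = 10·log₁₀(2.083e+08) = 83.19 dB SPL.

83.2 dB SPL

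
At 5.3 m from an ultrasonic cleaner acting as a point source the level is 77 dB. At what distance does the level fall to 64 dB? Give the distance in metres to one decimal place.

23.7 m

The 13.0 dB drop corresponds to a distance ratio of 10^(13.0/20) for a point source.
r₂ = 5.3·10^((77−64)/20) = 5.3·10^(13.0/20) = 23.67 m.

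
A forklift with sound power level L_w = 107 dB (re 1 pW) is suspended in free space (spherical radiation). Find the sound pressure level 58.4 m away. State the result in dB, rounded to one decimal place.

60.7 dB

The power spreads over a sphere of area 4π·r², so L_p = L_w − 10·log₁₀(4π·r²).
4π·r² = 4.286e+04 m², 10·log₁₀ of that is 46.320 dB.
L_p = 107 − 46.320 = 60.68 dB.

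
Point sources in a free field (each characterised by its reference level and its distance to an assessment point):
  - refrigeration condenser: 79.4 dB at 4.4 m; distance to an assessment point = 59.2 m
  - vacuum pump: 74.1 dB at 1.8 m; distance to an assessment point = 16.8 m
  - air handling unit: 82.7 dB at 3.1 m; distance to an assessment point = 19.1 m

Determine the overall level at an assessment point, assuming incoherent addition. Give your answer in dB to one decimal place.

Apply inverse-square spreading to bring every level to the receiver, then sum 10^(L/10).
refrigeration condenser: 79.4 − 20·log₁₀(59.2/4.4) = 79.4 − 22.58 = 56.82 dB.
vacuum pump: 74.1 − 20·log₁₀(16.8/1.8) = 74.1 − 19.40 = 54.70 dB.
air handling unit: 82.7 − 20·log₁₀(19.1/3.1) = 82.7 − 15.79 = 66.91 dB.
Σ 10^(L/10) = 5.681e+06 → L_total = 10·log₁₀(5.681e+06) = 67.54 dB.

67.5 dB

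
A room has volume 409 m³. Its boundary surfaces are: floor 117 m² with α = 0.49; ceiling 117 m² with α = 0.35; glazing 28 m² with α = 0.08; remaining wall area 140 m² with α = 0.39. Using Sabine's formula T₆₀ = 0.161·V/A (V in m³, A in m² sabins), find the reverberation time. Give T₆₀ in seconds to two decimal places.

Summing Sᵢαᵢ: 117·0.49 + 117·0.35 + 28·0.08 + 140·0.39 = 155.12 m².
T₆₀ = 0.161 × 409 / 155.12 = 0.425 s.

0.42 s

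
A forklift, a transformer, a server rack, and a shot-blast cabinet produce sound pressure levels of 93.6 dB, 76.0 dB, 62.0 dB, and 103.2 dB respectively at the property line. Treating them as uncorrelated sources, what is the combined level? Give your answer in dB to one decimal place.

103.7 dB

Incoherent sources combine by intensity addition: L_total = 10·log₁₀(Σ 10^(L_i/10)).
Σ 10^(L/10) = 10^(93.6/10) + 10^(76.0/10) + 10^(62.0/10) + 10^(103.2/10) = 2.323e+10.
L_total = 10·log₁₀(2.323e+10) = 103.66 dB.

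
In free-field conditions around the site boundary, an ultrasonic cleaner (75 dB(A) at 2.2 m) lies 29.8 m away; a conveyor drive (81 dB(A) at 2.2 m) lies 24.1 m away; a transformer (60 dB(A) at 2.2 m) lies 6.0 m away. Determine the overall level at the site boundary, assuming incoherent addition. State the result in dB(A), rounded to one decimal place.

First find each source's level at the receiver (point-source: −20·log₁₀(r/r_ref)), then combine on an intensity basis.
ultrasonic cleaner: 75 − 20·log₁₀(29.8/2.2) = 75 − 22.64 = 52.36 dB(A).
conveyor drive: 81 − 20·log₁₀(24.1/2.2) = 81 − 20.79 = 60.21 dB(A).
transformer: 60 − 20·log₁₀(6.0/2.2) = 60 − 8.71 = 51.29 dB(A).
Σ 10^(L/10) = 1.356e+06 → L_total = 10·log₁₀(1.356e+06) = 61.32 dB(A).

61.3 dB(A)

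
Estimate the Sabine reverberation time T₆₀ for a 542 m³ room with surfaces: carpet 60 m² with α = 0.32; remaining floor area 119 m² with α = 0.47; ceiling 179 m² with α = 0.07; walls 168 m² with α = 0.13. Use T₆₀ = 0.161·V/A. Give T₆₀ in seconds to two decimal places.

Total absorption A = 60·0.32 + 119·0.47 + 179·0.07 + 168·0.13 = 109.50 m² sabins.
T₆₀ = 0.161 × 542 / 109.50 = 0.797 s.

0.80 s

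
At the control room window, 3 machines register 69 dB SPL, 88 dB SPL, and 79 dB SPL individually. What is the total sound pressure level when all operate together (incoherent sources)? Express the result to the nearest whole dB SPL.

89 dB SPL

For uncorrelated sources the intensities add, so convert each level to linear form, sum, and take 10·log₁₀ of the total.
Σ 10^(L/10) = 10^(69/10) + 10^(88/10) + 10^(79/10) = 7.183e+08.
L_total = 10·log₁₀(7.183e+08) = 88.56 dB SPL.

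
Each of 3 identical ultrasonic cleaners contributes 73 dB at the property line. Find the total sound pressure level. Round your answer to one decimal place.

77.8 dB

With 3 equal, uncorrelated contributions the intensity is 3× that of one unit, giving a rise of 10·log₁₀ 3.
L_total = 73 + 10·log₁₀(3) = 73 + 4.771 = 77.77 dB.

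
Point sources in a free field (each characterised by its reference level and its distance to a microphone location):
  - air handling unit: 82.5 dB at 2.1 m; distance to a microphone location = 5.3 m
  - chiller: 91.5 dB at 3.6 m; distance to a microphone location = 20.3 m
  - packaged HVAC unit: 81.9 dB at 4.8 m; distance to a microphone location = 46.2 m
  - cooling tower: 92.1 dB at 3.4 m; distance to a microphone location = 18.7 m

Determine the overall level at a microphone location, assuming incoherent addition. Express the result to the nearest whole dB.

Apply inverse-square spreading to bring every level to the receiver, then sum 10^(L/10).
air handling unit: 82.5 − 20·log₁₀(5.3/2.1) = 82.5 − 8.04 = 74.46 dB.
chiller: 91.5 − 20·log₁₀(20.3/3.6) = 91.5 − 15.02 = 76.48 dB.
packaged HVAC unit: 81.9 − 20·log₁₀(46.2/4.8) = 81.9 − 19.67 = 62.23 dB.
cooling tower: 92.1 − 20·log₁₀(18.7/3.4) = 92.1 − 14.81 = 77.29 dB.
Σ 10^(L/10) = 1.276e+08 → L_total = 10·log₁₀(1.276e+08) = 81.06 dB.

81 dB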